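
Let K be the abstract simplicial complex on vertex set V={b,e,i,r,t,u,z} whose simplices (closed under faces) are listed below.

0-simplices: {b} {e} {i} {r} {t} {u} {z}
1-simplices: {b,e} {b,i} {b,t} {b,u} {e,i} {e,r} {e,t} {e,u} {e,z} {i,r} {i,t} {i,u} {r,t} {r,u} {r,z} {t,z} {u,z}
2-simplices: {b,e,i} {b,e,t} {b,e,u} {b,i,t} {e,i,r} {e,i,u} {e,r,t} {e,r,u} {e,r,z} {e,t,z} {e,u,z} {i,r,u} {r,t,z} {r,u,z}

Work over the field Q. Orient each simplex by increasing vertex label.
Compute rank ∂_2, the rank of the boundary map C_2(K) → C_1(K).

n_0=7 n_1=17 n_2=14  [Q]
∂1: piv[be,bi,bt,bu,er,ez] rk=6  ker:ei,et,eu,ir,it,iu,rt,ru,rz,tz,uz
∂2: piv[bei,bet,beu,bit,eir,eiu,ert,eru,erz,etz,euz] rk=11  ker:iru,rtz,ruz
rk∂_2=11

rank∂_2=11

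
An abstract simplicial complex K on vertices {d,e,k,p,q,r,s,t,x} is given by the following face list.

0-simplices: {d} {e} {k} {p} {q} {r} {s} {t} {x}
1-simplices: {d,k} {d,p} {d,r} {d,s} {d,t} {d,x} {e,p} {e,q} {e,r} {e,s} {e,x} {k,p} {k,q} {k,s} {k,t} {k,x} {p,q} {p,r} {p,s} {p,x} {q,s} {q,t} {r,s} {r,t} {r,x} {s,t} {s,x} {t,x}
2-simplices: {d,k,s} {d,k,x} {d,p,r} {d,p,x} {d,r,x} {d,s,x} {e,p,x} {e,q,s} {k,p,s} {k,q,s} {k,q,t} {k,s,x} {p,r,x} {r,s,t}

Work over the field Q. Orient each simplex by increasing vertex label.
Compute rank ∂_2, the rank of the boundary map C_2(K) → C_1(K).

rank∂_2=12

n_0=9 n_1=28 n_2=14  [Q]
∂1: piv[dk,dp,dr,ds,dt,dx,ep,eq] rk=8  ker:er,es,ex,kp,kq,ks,kt,kx,pq,pr,ps,px,qs,qt,rs,rt,rx,st,sx,tx
∂2: piv[dks,dkx,dpr,dpx,drx,dsx,epx,eqs,kps,kqs,kqt,rst] rk=12  ker:ksx,prx
rk∂_2=12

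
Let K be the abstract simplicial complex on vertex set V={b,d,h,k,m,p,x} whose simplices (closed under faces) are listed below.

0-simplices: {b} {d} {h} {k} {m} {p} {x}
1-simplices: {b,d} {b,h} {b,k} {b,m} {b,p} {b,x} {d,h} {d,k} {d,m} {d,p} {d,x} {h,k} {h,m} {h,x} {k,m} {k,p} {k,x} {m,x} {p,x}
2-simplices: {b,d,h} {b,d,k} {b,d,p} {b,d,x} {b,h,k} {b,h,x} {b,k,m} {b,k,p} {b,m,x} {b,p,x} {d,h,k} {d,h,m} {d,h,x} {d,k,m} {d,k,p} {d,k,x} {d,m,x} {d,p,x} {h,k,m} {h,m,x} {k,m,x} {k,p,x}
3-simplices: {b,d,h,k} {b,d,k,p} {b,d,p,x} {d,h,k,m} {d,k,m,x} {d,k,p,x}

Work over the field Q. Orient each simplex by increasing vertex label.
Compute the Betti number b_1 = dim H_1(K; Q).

n_0=7 n_1=19 n_2=22 n_3=6  [Q]
∂1: piv[bd,bh,bk,bm,bp,bx] rk=6  ker:dh,dk,dm,dp,dx,hk,hm,hx,km,kp,kx,mx,px
∂2: piv[bdh,bdk,bdp,bdx,bhk,bhx,bkm,bkp,bmx,bpx,dhm,dkm,dkx] rk=13  ker:dhk,dhx,dkp,dmx,dpx,hkm,hmx,kmx,kpx
∂3: piv[bdhk,bdkp,bdpx,dhkm,dkmx,dkpx] rk=6
b_1=(19−6)−13=0

b_1=0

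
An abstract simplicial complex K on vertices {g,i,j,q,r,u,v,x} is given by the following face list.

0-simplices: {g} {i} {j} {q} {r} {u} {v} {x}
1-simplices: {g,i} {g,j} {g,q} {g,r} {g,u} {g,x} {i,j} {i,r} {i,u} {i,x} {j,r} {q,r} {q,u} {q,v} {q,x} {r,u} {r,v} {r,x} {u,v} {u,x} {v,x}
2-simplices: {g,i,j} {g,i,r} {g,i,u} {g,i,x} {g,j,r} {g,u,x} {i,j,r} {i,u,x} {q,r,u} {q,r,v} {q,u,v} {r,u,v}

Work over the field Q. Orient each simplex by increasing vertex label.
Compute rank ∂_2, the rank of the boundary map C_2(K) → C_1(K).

rank∂_2=9

n_0=8 n_1=21 n_2=12  [Q]
∂1: piv[gi,gj,gq,gr,gu,gx,qv] rk=7  ker:ij,ir,iu,ix,jr,qr,qu,qx,ru,rv,rx,uv,ux,vx
∂2: piv[gij,gir,giu,gix,gjr,gux,qru,qrv,quv] rk=9  ker:ijr,iux,ruv
rk∂_2=9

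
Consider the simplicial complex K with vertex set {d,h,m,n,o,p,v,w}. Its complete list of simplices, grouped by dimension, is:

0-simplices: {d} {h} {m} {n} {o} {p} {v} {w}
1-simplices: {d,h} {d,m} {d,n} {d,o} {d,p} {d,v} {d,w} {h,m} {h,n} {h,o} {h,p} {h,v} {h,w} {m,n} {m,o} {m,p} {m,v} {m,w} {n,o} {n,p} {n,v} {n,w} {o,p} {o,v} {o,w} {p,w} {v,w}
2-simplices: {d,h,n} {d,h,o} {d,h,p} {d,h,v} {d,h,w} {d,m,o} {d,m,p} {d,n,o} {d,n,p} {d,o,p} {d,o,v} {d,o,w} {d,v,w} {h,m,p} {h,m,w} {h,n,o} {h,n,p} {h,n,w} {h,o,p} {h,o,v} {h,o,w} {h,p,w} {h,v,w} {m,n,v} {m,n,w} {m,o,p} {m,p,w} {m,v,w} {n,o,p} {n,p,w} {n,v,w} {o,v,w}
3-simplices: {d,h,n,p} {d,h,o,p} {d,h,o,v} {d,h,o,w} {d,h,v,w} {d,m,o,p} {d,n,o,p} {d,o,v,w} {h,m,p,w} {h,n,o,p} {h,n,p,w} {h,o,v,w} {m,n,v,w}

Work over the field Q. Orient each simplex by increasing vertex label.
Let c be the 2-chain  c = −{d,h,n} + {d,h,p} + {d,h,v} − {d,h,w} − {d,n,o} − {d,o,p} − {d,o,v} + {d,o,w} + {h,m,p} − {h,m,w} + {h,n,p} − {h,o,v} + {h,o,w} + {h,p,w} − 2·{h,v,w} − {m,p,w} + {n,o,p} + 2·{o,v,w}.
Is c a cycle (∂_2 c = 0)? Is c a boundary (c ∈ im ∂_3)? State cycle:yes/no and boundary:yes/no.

cycle:yes boundary:yes

n_0=8 n_1=27 n_2=32 n_3=13  [Q]
∂1: piv[dh,dm,dn,do,dp,dv,dw] rk=7  ker:hm,hn,ho,hp,hv,hw,mn,mo,mp,mv,mw,no,np,nv,nw,op,ov,ow,pw,vw
∂2: piv[dhn,dho,dhp,dhv,dhw,dmo,dmp,dno,dnp,dop,dov,dow,dvw,hmp,hmw,hnw,hpw,mnv,mnw,mvw] rk=20  ker:hno,hnp,hop,hov,how,hvw,mop,mpw,nop,npw,nvw,ovw
∂3: piv[dhnp,dhop,dhov,dhow,dhvw,dmop,dnop,dovw,hmpw,hnop,hnpw,mnvw] rk=12  ker:hovw
∂2c = 0
c vs im∂3: reduces to 0 ⇒ boundary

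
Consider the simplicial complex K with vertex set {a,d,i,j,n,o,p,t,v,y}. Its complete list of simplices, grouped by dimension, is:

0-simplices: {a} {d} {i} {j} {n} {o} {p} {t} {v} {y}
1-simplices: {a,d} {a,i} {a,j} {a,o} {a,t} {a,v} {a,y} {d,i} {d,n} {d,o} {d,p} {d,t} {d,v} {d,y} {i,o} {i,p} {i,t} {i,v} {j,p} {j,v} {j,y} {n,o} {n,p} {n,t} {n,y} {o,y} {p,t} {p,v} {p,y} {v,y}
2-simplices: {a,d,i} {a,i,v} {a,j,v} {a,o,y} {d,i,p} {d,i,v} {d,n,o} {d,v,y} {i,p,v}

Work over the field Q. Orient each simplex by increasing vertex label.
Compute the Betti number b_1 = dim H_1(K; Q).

b_1=12

n_0=10 n_1=30 n_2=9  [Q]
∂1: piv[ad,ai,aj,ao,at,av,ay,dn,dp] rk=9  ker:di,do,dt,dv,dy,io,ip,it,iv,jp,jv,jy,no,np,nt,ny,oy,pt,pv,py,vy
∂2: piv[adi,aiv,ajv,aoy,dip,div,dno,dvy,ipv] rk=9
b_1=(30−9)−9=12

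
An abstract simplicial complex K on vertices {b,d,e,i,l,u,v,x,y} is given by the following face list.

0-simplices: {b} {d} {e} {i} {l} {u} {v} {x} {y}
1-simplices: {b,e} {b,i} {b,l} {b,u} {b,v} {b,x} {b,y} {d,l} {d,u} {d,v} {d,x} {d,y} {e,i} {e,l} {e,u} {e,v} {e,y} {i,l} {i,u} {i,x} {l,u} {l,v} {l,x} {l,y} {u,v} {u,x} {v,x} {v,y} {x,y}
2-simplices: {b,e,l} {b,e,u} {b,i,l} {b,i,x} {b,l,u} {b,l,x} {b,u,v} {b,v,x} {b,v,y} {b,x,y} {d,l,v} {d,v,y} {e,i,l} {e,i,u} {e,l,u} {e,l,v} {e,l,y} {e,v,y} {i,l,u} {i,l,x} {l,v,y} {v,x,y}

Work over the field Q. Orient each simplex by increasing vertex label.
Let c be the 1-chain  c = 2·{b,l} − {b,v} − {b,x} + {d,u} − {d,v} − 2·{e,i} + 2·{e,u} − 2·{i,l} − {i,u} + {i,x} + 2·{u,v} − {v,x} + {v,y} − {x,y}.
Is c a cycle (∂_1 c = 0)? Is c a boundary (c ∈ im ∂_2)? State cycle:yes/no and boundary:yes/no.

cycle:yes boundary:no

n_0=9 n_1=29 n_2=22  [Q]
∂1: piv[be,bi,bl,bu,bv,bx,by,dl] rk=8  ker:du,dv,dx,dy,ei,el,eu,ev,ey,il,iu,ix,lu,lv,lx,ly,uv,ux,vx,vy,xy
∂2: piv[bel,beu,bil,bix,blu,blx,buv,bvx,bvy,bxy,dlv,dvy,eil,eiu,elv,ely,evy] rk=17  ker:elu,ilu,ilx,lvy,vxy
∂1c = 0
c vs im∂2: residual ≠ 0 ⇒ not boundary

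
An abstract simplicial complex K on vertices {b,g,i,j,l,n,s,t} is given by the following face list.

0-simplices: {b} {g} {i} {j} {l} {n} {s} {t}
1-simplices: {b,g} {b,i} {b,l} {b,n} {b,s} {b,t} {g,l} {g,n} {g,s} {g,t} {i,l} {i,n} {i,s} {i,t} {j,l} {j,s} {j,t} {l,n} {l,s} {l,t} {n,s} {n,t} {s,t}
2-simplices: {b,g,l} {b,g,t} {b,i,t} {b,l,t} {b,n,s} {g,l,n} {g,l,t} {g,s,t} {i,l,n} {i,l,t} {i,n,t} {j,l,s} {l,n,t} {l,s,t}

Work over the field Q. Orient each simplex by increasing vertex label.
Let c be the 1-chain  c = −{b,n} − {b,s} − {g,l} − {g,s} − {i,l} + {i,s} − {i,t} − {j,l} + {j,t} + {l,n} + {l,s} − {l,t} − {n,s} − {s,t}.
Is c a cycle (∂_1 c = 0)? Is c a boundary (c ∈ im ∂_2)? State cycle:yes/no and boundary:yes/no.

n_0=8 n_1=23 n_2=14  [Q]
∂1: piv[bg,bi,bl,bn,bs,bt,jl] rk=7  ker:gl,gn,gs,gt,il,in,is,it,js,jt,ln,ls,lt,ns,nt,st
∂2: piv[bgl,bgt,bit,blt,bns,gln,gst,iln,ilt,int,jls,lst] rk=12  ker:glt,lnt
∂1c = 2·{b} + 2·{g} + {i} − 4·{l} + {n} − 2·{t}

cycle:no boundary:no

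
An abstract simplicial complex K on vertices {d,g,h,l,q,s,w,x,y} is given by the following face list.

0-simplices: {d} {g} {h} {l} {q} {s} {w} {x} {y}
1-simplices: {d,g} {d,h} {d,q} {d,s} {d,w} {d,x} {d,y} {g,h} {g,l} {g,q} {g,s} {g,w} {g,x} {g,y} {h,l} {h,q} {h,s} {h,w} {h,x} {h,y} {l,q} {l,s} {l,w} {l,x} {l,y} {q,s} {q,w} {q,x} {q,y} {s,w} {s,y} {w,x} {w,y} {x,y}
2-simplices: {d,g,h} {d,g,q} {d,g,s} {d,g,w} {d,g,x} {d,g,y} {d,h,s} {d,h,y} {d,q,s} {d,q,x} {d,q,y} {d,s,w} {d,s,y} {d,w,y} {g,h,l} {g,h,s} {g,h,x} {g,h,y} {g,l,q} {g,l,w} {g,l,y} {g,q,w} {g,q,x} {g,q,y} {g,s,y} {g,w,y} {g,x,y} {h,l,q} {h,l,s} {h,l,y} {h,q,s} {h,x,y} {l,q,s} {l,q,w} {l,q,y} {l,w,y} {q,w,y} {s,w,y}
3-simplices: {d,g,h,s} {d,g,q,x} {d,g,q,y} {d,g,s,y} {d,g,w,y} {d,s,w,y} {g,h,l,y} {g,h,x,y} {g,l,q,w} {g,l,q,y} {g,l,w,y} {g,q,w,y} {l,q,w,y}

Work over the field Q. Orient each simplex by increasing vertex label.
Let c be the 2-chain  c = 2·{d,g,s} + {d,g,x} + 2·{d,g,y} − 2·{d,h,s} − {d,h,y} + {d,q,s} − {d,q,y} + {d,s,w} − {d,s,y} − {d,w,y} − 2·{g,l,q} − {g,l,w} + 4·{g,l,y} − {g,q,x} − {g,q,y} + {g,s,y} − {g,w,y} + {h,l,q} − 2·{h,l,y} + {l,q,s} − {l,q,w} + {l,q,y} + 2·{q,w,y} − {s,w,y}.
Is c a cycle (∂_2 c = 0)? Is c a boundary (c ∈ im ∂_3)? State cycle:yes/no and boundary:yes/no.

n_0=9 n_1=34 n_2=38 n_3=13  [Q]
∂1: piv[dg,dh,dq,ds,dw,dx,dy,gl] rk=8  ker:gh,gq,gs,gw,gx,gy,hl,hq,hs,hw,hx,hy,lq,ls,lw,lx,ly,qs,qw,qx,qy,sw,sy,wx,wy,xy
∂2: piv[dgh,dgq,dgs,dgw,dgx,dgy,dhs,dhy,dqs,dqx,dqy,dsw,dsy,dwy,ghl,ghx,glq,glw,gly,gqw,gxy,hlq,hls] rk=23  ker:ghs,ghy,gqx,gqy,gsy,gwy,hly,hqs,hxy,lqs,lqw,lqy,lwy,qwy,swy
∂3: piv[dghs,dgqx,dgqy,dgsy,dgwy,dswy,ghly,ghxy,glqw,glqy,glwy,gqwy] rk=12  ker:lqwy
∂2c = 5·{d,g} − 3·{d,h} − {d,s} − 2·{d,w} − {d,x} + 2·{d,y} + {g,l} + 3·{g,s} + 2·{g,x} − {g,y} − {h,l} − {h,q} − 2·{h,s} + {h,y} − {l,s} + {l,y} + 2·{q,s} + {q,w} − {q,x} − 3·{q,y} + {s,y} − {w,y}

cycle:no boundary:no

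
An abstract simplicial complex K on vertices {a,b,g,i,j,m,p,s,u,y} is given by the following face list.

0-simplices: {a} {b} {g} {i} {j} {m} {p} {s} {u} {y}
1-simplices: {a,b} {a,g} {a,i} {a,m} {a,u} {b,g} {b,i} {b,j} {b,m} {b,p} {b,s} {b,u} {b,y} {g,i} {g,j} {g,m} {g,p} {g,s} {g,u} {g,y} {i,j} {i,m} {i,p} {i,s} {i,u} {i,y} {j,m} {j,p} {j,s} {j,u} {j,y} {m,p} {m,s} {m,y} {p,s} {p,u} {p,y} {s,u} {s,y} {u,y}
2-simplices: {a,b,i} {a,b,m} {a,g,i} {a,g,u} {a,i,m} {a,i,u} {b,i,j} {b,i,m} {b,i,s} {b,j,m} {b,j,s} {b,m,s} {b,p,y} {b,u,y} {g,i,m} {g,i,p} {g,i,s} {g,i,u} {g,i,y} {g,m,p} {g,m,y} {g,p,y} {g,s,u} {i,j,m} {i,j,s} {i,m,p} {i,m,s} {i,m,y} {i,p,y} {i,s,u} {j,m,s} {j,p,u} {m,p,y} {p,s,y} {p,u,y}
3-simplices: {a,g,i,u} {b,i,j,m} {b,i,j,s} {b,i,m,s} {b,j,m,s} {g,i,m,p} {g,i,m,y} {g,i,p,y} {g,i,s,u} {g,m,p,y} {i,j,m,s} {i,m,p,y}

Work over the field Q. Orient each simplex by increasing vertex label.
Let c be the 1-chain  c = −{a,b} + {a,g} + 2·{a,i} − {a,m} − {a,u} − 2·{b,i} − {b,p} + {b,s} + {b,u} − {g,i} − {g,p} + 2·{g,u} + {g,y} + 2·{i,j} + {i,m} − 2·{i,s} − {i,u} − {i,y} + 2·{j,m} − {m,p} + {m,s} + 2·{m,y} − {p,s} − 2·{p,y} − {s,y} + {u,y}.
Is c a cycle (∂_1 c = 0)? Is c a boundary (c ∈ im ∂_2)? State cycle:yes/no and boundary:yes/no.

n_0=10 n_1=40 n_2=35 n_3=12  [Q]
∂1: piv[ab,ag,ai,am,au,bj,bp,bs,by] rk=9  ker:bg,bi,bm,bu,gi,gj,gm,gp,gs,gu,gy,ij,im,ip,is,iu,iy,jm,jp,js,ju,jy,mp,ms,my,ps,pu,py,su,sy,uy
∂2: piv[abi,abm,agi,agu,aim,aiu,bij,bis,bjm,bjs,bms,bpy,buy,gim,gip,gis,giy,gmp,gmy,gpy,gsu,jpu,psy,puy] rk=24  ker:bim,giu,ijm,ijs,imp,ims,imy,ipy,isu,jms,mpy
∂3: piv[agiu,bijm,bijs,bims,bjms,gimp,gimy,gipy,gisu,gmpy] rk=10  ker:ijms,impy
∂1c = 0
c vs im∂2: reduces to 0 ⇒ boundary

cycle:yes boundary:yes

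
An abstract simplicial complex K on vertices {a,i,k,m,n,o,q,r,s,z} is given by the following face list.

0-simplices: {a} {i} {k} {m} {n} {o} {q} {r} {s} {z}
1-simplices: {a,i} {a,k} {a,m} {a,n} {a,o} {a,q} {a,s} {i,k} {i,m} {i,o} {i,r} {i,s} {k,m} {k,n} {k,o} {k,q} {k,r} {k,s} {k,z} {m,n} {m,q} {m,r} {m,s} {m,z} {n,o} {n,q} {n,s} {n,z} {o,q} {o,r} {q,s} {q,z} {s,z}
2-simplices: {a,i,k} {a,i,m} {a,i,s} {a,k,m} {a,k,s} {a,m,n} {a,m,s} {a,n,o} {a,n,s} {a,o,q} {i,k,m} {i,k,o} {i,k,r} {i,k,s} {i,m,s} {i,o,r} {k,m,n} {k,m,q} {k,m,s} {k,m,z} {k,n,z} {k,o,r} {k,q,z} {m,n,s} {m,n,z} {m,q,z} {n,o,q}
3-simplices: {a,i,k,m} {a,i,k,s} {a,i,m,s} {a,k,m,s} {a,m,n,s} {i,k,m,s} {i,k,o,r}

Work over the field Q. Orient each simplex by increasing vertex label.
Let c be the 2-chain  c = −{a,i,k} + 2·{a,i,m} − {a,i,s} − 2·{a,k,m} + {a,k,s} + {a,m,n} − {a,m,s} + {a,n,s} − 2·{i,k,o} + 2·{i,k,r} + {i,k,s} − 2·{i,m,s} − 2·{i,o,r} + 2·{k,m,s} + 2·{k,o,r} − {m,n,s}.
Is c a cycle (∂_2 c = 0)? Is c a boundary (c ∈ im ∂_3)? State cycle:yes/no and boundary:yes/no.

cycle:yes boundary:yes

n_0=10 n_1=33 n_2=27 n_3=7  [Q]
∂1: piv[ai,ak,am,an,ao,aq,as,ir,kz] rk=9  ker:ik,im,io,is,km,kn,ko,kq,kr,ks,mn,mq,mr,ms,mz,no,nq,ns,nz,oq,or,qs,qz,sz
∂2: piv[aik,aim,ais,akm,aks,amn,ams,ano,ans,aoq,iko,ikr,ior,kmn,kmq,kmz,knz,kqz,noq] rk=19  ker:ikm,iks,ims,kms,kor,mns,mnz,mqz
∂3: piv[aikm,aiks,aims,akms,amns,ikor] rk=6  ker:ikms
∂2c = 0
c vs im∂3: reduces to 0 ⇒ boundary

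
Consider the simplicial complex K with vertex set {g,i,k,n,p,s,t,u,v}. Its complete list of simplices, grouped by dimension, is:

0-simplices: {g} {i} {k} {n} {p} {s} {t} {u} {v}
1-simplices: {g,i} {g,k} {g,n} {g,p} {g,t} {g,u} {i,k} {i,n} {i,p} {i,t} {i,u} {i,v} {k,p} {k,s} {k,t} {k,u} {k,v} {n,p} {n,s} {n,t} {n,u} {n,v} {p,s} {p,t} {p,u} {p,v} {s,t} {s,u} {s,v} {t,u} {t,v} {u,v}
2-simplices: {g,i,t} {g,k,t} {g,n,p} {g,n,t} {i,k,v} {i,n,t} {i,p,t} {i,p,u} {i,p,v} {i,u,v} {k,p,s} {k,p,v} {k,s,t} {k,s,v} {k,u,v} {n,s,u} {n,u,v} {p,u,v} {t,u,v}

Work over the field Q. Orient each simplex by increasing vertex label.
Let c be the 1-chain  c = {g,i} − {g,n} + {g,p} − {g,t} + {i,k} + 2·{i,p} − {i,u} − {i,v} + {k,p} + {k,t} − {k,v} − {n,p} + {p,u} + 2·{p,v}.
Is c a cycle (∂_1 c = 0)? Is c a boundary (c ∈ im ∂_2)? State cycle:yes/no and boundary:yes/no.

n_0=9 n_1=32 n_2=19  [Q]
∂1: piv[gi,gk,gn,gp,gt,gu,iv,ks] rk=8  ker:ik,in,ip,it,iu,kp,kt,ku,kv,np,ns,nt,nu,nv,ps,pt,pu,pv,st,su,sv,tu,tv,uv
∂2: piv[git,gkt,gnp,gnt,ikv,int,ipt,ipu,ipv,iuv,kps,kpv,kst,ksv,kuv,nsu,nuv,tuv] rk=18  ker:puv
∂1c = 0
c vs im∂2: residual ≠ 0 ⇒ not boundary

cycle:yes boundary:no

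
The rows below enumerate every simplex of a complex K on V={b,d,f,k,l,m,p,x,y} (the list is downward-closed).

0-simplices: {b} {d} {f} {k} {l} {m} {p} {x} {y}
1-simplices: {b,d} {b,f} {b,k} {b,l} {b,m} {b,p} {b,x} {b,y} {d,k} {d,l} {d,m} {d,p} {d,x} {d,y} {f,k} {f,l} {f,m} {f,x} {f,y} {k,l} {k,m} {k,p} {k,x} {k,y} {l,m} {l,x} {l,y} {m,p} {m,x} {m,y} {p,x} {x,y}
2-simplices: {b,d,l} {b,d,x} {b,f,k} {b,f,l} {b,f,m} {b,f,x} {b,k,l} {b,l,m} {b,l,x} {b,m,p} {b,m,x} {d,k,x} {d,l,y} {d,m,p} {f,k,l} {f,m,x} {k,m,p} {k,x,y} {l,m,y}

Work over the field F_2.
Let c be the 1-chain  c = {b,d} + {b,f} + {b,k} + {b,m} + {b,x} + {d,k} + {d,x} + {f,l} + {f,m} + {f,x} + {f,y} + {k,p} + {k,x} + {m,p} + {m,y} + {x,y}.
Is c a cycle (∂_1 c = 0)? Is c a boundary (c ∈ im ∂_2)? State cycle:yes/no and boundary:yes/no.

cycle:no boundary:no

n_0=9 n_1=32 n_2=19  [Z2]
∂1: piv[bd,bf,bk,bl,bm,bp,bx,by] rk=8  ker:dk,dl,dm,dp,dx,dy,fk,fl,fm,fx,fy,kl,km,kp,kx,ky,lm,lx,ly,mp,mx,my,px,xy
∂2: piv[bdl,bdx,bfk,bfl,bfm,bfx,bkl,blm,blx,bmp,bmx,dkx,dly,dmp,kmp,kxy,lmy] rk=17  ker:fkl,fmx
∂1c = {b} + {d} + {f} + {l} + {x} + {y}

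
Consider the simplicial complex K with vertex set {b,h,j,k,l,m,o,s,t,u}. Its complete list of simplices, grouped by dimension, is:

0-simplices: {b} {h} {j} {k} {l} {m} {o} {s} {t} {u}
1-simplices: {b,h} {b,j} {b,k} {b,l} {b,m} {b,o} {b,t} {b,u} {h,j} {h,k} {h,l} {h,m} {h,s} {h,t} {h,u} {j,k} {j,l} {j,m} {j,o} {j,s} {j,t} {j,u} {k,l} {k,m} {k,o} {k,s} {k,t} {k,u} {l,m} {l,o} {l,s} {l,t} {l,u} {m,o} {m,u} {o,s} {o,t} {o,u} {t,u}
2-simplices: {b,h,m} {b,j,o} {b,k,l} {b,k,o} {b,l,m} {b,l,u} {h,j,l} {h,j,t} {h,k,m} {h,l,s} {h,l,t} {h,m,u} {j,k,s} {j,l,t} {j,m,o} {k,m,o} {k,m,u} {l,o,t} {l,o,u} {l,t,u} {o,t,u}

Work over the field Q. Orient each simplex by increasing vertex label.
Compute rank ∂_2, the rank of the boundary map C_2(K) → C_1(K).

rank∂_2=19

n_0=10 n_1=39 n_2=21  [Q]
∂1: piv[bh,bj,bk,bl,bm,bo,bt,bu,hs] rk=9  ker:hj,hk,hl,hm,ht,hu,jk,jl,jm,jo,js,jt,ju,kl,km,ko,ks,kt,ku,lm,lo,ls,lt,lu,mo,mu,os,ot,ou,tu
∂2: piv[bhm,bjo,bkl,bko,blm,blu,hjl,hjt,hkm,hls,hlt,hmu,jks,jmo,kmo,kmu,lot,lou,ltu] rk=19  ker:jlt,otu
rk∂_2=19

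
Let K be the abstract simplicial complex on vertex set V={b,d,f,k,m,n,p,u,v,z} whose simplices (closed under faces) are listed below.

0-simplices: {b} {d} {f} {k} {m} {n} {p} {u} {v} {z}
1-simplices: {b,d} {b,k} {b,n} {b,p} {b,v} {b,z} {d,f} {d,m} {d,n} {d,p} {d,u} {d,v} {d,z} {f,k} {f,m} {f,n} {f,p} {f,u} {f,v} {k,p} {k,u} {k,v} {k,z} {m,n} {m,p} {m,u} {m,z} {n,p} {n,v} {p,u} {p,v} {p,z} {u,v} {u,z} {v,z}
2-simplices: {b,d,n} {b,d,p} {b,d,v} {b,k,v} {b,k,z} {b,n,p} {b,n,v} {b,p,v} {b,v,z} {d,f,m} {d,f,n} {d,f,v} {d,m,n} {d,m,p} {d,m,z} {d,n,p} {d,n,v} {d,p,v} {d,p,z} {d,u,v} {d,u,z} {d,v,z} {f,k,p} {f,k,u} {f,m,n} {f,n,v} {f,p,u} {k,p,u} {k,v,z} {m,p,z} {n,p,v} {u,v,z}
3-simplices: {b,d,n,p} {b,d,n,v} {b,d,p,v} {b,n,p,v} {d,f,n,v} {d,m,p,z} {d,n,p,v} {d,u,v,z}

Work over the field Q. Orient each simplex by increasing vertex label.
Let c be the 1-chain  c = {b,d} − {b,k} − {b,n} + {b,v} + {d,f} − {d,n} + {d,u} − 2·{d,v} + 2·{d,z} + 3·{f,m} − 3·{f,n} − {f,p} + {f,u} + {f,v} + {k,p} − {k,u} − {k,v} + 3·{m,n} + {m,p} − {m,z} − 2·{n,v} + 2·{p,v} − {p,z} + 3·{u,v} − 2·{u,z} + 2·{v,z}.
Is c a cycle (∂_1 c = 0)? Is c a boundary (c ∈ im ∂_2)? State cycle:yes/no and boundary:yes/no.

n_0=10 n_1=35 n_2=32 n_3=8  [Q]
∂1: piv[bd,bk,bn,bp,bv,bz,df,dm,du] rk=9  ker:dn,dp,dv,dz,fk,fm,fn,fp,fu,fv,kp,ku,kv,kz,mn,mp,mu,mz,np,nv,pu,pv,pz,uv,uz,vz
∂2: piv[bdn,bdp,bdv,bkv,bkz,bnp,bnv,bpv,bvz,dfm,dfn,dfv,dmn,dmp,dmz,dpz,duv,duz,dvz,fkp,fku,fpu] rk=22  ker:dnp,dnv,dpv,fmn,fnv,kpu,kvz,mpz,npv,uvz
∂3: piv[bdnp,bdnv,bdpv,bnpv,dfnv,dmpz,duvz] rk=7  ker:dnpv
∂1c = 0
c vs im∂2: reduces to 0 ⇒ boundary

cycle:yes boundary:yes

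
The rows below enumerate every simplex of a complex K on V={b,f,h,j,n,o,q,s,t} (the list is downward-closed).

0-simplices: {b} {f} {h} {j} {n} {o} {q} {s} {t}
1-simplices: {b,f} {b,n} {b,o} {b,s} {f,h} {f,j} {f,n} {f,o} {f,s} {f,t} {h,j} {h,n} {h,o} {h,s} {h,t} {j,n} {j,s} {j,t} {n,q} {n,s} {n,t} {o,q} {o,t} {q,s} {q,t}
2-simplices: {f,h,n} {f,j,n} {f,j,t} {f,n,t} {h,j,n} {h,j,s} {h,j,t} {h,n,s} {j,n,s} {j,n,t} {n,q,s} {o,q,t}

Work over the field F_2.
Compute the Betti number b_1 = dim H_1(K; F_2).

n_0=9 n_1=25 n_2=12  [Z2]
∂1: piv[bf,bn,bo,bs,fh,fj,ft,nq] rk=8  ker:fn,fo,fs,hj,hn,ho,hs,ht,jn,js,jt,ns,nt,oq,ot,qs,qt
∂2: piv[fhn,fjn,fjt,fnt,hjn,hjs,hjt,hns,nqs,oqt] rk=10  ker:jns,jnt
b_1=(25−8)−10=7

b_1=7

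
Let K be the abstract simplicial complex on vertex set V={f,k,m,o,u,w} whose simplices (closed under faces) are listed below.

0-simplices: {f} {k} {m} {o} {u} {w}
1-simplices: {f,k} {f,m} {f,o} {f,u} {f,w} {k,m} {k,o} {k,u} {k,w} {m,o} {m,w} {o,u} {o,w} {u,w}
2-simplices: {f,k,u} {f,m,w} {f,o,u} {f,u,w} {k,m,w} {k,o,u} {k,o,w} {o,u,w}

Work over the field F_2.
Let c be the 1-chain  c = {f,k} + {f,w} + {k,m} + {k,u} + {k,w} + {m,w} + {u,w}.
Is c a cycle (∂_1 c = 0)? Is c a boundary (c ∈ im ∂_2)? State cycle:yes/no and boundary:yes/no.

cycle:yes boundary:yes

n_0=6 n_1=14 n_2=8  [Z2]
∂1: piv[fk,fm,fo,fu,fw] rk=5  ker:km,ko,ku,kw,mo,mw,ou,ow,uw
∂2: piv[fku,fmw,fou,fuw,kmw,kou,kow,ouw] rk=8
∂1c = 0
c vs im∂2: reduces to 0 ⇒ boundary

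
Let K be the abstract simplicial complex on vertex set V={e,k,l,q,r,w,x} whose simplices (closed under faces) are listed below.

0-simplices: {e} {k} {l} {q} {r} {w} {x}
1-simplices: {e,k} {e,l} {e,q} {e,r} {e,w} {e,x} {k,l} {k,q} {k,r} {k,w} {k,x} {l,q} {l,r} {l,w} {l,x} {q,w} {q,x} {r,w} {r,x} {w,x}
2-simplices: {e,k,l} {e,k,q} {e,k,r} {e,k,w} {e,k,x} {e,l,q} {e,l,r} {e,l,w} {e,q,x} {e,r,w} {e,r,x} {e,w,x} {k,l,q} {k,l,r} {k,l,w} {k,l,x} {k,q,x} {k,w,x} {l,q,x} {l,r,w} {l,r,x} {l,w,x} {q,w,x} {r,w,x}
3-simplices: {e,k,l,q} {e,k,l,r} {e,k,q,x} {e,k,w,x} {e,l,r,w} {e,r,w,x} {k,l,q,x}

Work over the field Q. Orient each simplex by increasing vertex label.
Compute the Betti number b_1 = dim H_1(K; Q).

b_1=0

n_0=7 n_1=20 n_2=24 n_3=7  [Q]
∂1: piv[ek,el,eq,er,ew,ex] rk=6  ker:kl,kq,kr,kw,kx,lq,lr,lw,lx,qw,qx,rw,rx,wx
∂2: piv[ekl,ekq,ekr,ekw,ekx,elq,elr,elw,eqx,erw,erx,ewx,klx,qwx] rk=14  ker:klq,klr,klw,kqx,kwx,lqx,lrw,lrx,lwx,rwx
∂3: piv[eklq,eklr,ekqx,ekwx,elrw,erwx,klqx] rk=7
b_1=(20−6)−14=0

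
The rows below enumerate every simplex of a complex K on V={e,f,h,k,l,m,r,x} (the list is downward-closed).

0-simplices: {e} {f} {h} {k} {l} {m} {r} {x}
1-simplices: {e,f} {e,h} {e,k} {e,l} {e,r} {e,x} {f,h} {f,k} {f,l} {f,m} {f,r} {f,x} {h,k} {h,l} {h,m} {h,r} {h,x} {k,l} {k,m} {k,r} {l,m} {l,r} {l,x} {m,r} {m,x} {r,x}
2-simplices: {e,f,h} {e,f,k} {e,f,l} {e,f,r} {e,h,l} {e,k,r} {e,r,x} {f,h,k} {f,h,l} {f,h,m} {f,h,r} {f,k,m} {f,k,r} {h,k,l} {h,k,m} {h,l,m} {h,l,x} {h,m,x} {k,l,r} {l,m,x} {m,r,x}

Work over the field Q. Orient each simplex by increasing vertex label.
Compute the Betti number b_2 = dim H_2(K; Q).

n_0=8 n_1=26 n_2=21  [Q]
∂1: piv[ef,eh,ek,el,er,ex,fm] rk=7  ker:fh,fk,fl,fr,fx,hk,hl,hm,hr,hx,kl,km,kr,lm,lr,lx,mr,mx,rx
∂2: piv[efh,efk,efl,efr,ehl,ekr,erx,fhk,fhm,fhr,fkm,hkl,hlm,hlx,hmx,klr,mrx] rk=17  ker:fhl,fkr,hkm,lmx
b_2=(21−17)−0=4

b_2=4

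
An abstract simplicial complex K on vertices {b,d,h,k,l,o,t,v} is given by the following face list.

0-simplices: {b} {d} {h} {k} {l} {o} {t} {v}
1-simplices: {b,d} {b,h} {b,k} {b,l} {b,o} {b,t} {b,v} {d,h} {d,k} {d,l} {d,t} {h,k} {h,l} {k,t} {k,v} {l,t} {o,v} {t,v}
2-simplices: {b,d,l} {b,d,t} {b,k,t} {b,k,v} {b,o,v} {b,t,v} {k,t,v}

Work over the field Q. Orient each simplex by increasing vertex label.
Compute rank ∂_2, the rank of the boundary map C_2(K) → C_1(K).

rank∂_2=6

n_0=8 n_1=18 n_2=7  [Q]
∂1: piv[bd,bh,bk,bl,bo,bt,bv] rk=7  ker:dh,dk,dl,dt,hk,hl,kt,kv,lt,ov,tv
∂2: piv[bdl,bdt,bkt,bkv,bov,btv] rk=6  ker:ktv
rk∂_2=6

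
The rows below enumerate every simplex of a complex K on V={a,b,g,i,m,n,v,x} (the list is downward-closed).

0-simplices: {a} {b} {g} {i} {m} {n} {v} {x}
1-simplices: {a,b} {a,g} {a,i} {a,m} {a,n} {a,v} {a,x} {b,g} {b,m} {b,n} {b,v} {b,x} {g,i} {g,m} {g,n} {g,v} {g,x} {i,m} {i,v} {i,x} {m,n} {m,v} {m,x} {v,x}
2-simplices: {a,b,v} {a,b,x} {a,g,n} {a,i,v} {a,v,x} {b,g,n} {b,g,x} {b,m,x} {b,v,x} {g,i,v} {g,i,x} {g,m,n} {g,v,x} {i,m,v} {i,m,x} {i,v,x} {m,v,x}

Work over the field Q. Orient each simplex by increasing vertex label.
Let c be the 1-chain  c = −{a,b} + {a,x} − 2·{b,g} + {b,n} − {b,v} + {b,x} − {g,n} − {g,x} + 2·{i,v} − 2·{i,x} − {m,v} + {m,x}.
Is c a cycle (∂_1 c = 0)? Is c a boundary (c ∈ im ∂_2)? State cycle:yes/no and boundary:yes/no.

cycle:yes boundary:yes

n_0=8 n_1=24 n_2=17  [Q]
∂1: piv[ab,ag,ai,am,an,av,ax] rk=7  ker:bg,bm,bn,bv,bx,gi,gm,gn,gv,gx,im,iv,ix,mn,mv,mx,vx
∂2: piv[abv,abx,agn,aiv,avx,bgn,bgx,bmx,giv,gix,gmn,gvx,imv,imx] rk=14  ker:bvx,ivx,mvx
∂1c = 0
c vs im∂2: reduces to 0 ⇒ boundary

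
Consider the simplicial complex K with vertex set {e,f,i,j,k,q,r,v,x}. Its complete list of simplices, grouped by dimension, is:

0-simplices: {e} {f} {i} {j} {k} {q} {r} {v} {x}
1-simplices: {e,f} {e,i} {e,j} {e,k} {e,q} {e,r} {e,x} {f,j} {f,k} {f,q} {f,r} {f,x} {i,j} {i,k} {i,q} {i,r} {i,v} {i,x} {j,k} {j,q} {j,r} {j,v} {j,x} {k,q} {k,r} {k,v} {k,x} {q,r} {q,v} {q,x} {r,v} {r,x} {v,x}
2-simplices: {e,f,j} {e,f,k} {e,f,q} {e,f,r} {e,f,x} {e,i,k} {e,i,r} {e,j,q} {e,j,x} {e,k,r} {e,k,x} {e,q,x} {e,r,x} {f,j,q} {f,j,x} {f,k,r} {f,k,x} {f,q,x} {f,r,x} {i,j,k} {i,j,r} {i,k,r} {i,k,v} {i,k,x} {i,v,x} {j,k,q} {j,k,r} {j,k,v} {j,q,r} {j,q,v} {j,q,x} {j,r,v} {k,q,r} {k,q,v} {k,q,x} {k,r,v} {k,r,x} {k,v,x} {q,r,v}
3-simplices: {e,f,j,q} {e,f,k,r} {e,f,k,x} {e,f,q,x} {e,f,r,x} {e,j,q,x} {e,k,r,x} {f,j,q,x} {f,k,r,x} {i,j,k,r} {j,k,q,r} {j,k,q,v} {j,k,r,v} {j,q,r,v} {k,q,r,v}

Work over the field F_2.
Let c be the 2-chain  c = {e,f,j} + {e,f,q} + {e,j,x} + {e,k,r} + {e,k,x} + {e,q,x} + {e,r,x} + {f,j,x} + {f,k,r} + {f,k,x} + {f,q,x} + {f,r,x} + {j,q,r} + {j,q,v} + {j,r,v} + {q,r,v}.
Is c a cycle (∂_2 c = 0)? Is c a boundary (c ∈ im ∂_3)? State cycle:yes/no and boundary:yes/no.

n_0=9 n_1=33 n_2=39 n_3=15  [Z2]
∂1: piv[ef,ei,ej,ek,eq,er,ex,iv] rk=8  ker:fj,fk,fq,fr,fx,ij,ik,iq,ir,ix,jk,jq,jr,jv,jx,kq,kr,kv,kx,qr,qv,qx,rv,rx,vx
∂2: piv[efj,efk,efq,efr,efx,eik,eir,ejq,ejx,ekr,ekx,eqx,erx,ijk,ijr,ikv,ikx,ivx,jkq,jkv,jqr,jqv,jrv,kqx] rk=24  ker:fjq,fjx,fkr,fkx,fqx,frx,ikr,jkr,jqx,kqr,kqv,krv,krx,kvx,qrv
∂3: piv[efjq,efkr,efkx,efqx,efrx,ejqx,ekrx,fjqx,ijkr,jkqr,jkqv,jkrv,jqrv] rk=13  ker:fkrx,kqrv
∂2c = 0
c vs im∂3: reduces to 0 ⇒ boundary

cycle:yes boundary:yes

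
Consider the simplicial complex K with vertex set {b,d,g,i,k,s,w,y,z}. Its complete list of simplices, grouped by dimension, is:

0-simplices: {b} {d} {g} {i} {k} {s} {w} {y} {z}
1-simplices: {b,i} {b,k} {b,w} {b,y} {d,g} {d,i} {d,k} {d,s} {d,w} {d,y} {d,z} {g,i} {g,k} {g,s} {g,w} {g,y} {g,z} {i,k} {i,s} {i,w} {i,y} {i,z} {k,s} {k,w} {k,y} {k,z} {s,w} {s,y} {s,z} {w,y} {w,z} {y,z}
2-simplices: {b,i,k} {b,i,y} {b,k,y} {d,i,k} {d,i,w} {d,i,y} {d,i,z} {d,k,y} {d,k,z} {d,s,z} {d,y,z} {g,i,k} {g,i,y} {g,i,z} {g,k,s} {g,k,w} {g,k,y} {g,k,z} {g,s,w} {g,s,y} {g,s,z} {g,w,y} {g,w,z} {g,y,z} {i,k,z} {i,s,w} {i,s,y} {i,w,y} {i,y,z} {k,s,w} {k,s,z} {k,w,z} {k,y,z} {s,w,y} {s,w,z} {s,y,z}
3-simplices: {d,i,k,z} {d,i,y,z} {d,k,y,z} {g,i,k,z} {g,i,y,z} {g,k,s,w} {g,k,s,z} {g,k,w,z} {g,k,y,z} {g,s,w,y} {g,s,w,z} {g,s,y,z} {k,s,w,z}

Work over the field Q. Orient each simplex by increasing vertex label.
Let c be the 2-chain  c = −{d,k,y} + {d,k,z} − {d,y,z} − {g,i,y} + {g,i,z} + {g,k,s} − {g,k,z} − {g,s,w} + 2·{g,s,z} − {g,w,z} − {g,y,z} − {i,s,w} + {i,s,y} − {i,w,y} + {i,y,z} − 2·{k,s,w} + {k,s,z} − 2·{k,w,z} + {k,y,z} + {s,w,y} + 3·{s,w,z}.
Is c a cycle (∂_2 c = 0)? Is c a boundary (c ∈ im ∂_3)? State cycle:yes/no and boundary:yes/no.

n_0=9 n_1=32 n_2=36 n_3=13  [Q]
∂1: piv[bi,bk,bw,by,dg,di,ds,dz] rk=8  ker:dk,dw,dy,gi,gk,gs,gw,gy,gz,ik,is,iw,iy,iz,ks,kw,ky,kz,sw,sy,sz,wy,wz,yz
∂2: piv[bik,biy,bky,dik,diw,diy,diz,dkz,dsz,dyz,gik,giy,giz,gks,gkw,gsw,gsy,gsz,gwy,gwz,isw,isy] rk=22  ker:dky,gky,gkz,gyz,ikz,iwy,iyz,ksw,ksz,kwz,kyz,swy,swz,syz
∂3: piv[dikz,diyz,dkyz,gikz,giyz,gksw,gksz,gkwz,gkyz,gswy,gswz,gsyz] rk=12  ker:kswz
∂2c = 0
c vs im∂3: residual ≠ 0 ⇒ not boundary

cycle:yes boundary:no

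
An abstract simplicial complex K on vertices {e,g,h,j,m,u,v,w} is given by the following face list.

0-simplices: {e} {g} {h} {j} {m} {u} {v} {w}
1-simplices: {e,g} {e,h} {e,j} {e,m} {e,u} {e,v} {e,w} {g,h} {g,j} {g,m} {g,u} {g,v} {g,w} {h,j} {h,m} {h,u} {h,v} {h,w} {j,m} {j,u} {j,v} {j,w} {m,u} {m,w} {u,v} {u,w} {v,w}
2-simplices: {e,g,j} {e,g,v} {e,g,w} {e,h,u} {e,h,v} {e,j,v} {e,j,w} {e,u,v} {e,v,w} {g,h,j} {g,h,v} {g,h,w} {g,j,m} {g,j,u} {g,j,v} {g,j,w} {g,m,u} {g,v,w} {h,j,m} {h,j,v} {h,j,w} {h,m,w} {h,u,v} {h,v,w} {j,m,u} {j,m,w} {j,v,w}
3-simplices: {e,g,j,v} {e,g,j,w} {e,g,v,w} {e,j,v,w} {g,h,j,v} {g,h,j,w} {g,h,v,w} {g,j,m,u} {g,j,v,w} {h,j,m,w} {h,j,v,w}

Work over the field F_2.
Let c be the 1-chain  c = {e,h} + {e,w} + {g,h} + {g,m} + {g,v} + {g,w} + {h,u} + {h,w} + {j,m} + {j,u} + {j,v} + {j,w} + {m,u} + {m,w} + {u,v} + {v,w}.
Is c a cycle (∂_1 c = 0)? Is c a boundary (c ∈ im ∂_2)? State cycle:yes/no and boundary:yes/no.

n_0=8 n_1=27 n_2=27 n_3=11  [Z2]
∂1: piv[eg,eh,ej,em,eu,ev,ew] rk=7  ker:gh,gj,gm,gu,gv,gw,hj,hm,hu,hv,hw,jm,ju,jv,jw,mu,mw,uv,uw,vw
∂2: piv[egj,egv,egw,ehu,ehv,ejv,ejw,euv,evw,ghj,ghv,ghw,gjm,gju,gmu,hjm,hmw] rk=17  ker:gjv,gjw,gvw,hjv,hjw,huv,hvw,jmu,jmw,jvw
∂3: piv[egjv,egjw,egvw,ejvw,ghjv,ghjw,ghvw,gjmu,hjmw] rk=9  ker:gjvw,hjvw
∂1c = 0
c vs im∂2: reduces to 0 ⇒ boundary

cycle:yes boundary:yes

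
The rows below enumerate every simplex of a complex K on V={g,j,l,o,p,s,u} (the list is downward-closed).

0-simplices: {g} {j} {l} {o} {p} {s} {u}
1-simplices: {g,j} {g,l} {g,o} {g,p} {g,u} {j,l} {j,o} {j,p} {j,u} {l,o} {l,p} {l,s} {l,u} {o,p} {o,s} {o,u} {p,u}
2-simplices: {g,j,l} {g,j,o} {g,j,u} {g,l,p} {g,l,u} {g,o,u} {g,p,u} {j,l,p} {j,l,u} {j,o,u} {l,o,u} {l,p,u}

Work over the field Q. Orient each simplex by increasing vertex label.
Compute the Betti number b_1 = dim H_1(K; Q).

n_0=7 n_1=17 n_2=12  [Q]
∂1: piv[gj,gl,go,gp,gu,ls] rk=6  ker:jl,jo,jp,ju,lo,lp,lu,op,os,ou,pu
∂2: piv[gjl,gjo,gju,glp,glu,gou,gpu,jlp,lou] rk=9  ker:jlu,jou,lpu
b_1=(17−6)−9=2

b_1=2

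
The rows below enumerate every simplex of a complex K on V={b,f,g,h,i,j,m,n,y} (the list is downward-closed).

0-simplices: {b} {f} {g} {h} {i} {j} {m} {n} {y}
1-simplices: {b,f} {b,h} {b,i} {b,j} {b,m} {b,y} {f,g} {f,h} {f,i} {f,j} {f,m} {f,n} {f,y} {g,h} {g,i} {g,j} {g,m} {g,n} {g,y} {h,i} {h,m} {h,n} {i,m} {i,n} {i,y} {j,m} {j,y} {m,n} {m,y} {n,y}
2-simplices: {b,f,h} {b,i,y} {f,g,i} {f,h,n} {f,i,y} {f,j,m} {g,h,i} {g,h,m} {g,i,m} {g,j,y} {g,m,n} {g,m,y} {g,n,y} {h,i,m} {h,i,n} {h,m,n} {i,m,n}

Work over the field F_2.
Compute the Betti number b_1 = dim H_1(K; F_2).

n_0=9 n_1=30 n_2=17  [Z2]
∂1: piv[bf,bh,bi,bj,bm,by,fg,fn] rk=8  ker:fh,fi,fj,fm,fy,gh,gi,gj,gm,gn,gy,hi,hm,hn,im,in,iy,jm,jy,mn,my,ny
∂2: piv[bfh,biy,fgi,fhn,fiy,fjm,ghi,ghm,gim,gjy,gmn,gmy,gny,hin,hmn] rk=15  ker:him,imn
b_1=(30−8)−15=7

b_1=7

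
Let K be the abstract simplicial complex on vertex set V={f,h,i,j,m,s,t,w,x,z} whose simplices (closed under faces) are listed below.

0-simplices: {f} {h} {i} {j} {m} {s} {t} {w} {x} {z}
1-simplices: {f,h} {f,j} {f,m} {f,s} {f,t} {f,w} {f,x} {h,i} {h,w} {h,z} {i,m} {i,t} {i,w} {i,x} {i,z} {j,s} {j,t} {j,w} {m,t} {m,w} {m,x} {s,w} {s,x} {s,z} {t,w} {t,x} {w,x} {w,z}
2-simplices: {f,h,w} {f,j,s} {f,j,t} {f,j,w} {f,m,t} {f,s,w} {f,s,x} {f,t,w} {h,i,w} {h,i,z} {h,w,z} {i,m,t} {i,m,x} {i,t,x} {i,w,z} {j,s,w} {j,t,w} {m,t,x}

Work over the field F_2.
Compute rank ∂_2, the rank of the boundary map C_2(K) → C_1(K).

n_0=10 n_1=28 n_2=18  [Z2]
∂1: piv[fh,fj,fm,fs,ft,fw,fx,hi,hz] rk=9  ker:hw,im,it,iw,ix,iz,js,jt,jw,mt,mw,mx,sw,sx,sz,tw,tx,wx,wz
∂2: piv[fhw,fjs,fjt,fjw,fmt,fsw,fsx,ftw,hiw,hiz,hwz,imt,imx,itx] rk=14  ker:iwz,jsw,jtw,mtx
rk∂_2=14

rank∂_2=14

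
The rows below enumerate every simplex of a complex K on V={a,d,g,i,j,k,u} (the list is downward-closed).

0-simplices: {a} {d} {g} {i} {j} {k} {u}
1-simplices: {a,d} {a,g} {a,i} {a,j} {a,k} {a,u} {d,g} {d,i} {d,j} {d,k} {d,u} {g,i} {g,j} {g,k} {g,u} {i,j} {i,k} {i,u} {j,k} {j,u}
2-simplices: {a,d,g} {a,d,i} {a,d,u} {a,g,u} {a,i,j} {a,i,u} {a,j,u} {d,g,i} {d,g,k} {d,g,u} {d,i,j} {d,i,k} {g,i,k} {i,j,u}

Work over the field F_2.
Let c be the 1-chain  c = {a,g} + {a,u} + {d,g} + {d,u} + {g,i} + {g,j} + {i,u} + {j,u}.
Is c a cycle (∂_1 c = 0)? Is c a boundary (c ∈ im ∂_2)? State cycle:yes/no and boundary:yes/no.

n_0=7 n_1=20 n_2=14  [Z2]
∂1: piv[ad,ag,ai,aj,ak,au] rk=6  ker:dg,di,dj,dk,du,gi,gj,gk,gu,ij,ik,iu,jk,ju
∂2: piv[adg,adi,adu,agu,aij,aiu,aju,dgi,dgk,dij,dik] rk=11  ker:dgu,gik,iju
∂1c = 0
c vs im∂2: residual ≠ 0 ⇒ not boundary

cycle:yes boundary:no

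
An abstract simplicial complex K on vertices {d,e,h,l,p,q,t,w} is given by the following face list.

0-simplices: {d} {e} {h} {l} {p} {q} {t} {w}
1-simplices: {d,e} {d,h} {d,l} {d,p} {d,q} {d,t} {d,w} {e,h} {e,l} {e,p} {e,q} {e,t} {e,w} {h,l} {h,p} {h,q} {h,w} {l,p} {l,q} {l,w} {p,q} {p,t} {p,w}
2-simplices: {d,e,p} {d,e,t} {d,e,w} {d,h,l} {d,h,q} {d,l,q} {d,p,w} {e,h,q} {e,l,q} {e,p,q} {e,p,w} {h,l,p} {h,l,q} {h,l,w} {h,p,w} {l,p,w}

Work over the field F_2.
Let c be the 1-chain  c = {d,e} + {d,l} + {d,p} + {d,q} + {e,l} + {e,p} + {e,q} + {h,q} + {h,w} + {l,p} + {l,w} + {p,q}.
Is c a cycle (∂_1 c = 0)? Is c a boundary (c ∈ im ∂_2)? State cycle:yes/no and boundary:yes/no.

n_0=8 n_1=23 n_2=16  [Z2]
∂1: piv[de,dh,dl,dp,dq,dt,dw] rk=7  ker:eh,el,ep,eq,et,ew,hl,hp,hq,hw,lp,lq,lw,pq,pt,pw
∂2: piv[dep,det,dew,dhl,dhq,dlq,dpw,ehq,elq,epq,hlp,hlw,hpw] rk=13  ker:epw,hlq,lpw
∂1c = 0
c vs im∂2: residual ≠ 0 ⇒ not boundary

cycle:yes boundary:no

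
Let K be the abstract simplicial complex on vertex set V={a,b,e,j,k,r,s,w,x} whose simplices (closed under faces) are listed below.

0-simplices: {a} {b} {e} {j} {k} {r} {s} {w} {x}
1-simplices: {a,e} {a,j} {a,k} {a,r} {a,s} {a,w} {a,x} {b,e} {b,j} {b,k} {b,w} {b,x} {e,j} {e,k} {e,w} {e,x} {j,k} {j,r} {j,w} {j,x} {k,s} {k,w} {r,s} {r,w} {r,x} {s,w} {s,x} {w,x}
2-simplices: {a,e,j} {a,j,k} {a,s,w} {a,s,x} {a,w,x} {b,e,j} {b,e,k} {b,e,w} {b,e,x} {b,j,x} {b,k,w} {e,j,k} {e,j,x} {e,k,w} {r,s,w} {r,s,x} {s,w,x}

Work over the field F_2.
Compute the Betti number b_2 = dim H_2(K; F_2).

b_2=3

n_0=9 n_1=28 n_2=17  [Z2]
∂1: piv[ae,aj,ak,ar,as,aw,ax,be] rk=8  ker:bj,bk,bw,bx,ej,ek,ew,ex,jk,jr,jw,jx,ks,kw,rs,rw,rx,sw,sx,wx
∂2: piv[aej,ajk,asw,asx,awx,bej,bek,bew,bex,bjx,bkw,ejk,rsw,rsx] rk=14  ker:ejx,ekw,swx
b_2=(17−14)−0=3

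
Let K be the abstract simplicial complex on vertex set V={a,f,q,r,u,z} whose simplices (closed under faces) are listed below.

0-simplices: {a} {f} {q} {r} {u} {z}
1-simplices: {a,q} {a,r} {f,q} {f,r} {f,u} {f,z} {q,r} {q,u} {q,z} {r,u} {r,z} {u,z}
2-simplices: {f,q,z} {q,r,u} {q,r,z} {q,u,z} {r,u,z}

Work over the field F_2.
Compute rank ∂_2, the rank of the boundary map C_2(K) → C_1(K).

rank∂_2=4

n_0=6 n_1=12 n_2=5  [Z2]
∂1: piv[aq,ar,fq,fu,fz] rk=5  ker:fr,qr,qu,qz,ru,rz,uz
∂2: piv[fqz,qru,qrz,quz] rk=4  ker:ruz
rk∂_2=4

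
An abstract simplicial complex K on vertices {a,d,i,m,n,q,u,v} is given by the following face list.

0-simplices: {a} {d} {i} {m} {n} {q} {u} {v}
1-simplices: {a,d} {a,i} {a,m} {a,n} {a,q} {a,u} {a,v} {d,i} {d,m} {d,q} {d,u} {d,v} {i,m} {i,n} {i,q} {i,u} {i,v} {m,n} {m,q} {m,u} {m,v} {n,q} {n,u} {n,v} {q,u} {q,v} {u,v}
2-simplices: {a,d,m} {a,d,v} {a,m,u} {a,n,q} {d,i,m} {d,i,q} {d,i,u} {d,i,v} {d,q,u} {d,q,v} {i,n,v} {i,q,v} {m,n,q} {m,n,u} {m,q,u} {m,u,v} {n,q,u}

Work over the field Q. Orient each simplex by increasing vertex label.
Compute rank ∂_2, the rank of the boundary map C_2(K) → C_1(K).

n_0=8 n_1=27 n_2=17  [Q]
∂1: piv[ad,ai,am,an,aq,au,av] rk=7  ker:di,dm,dq,du,dv,im,in,iq,iu,iv,mn,mq,mu,mv,nq,nu,nv,qu,qv,uv
∂2: piv[adm,adv,amu,anq,dim,diq,diu,div,dqu,dqv,inv,mnq,mnu,mqu,muv] rk=15  ker:iqv,nqu
rk∂_2=15

rank∂_2=15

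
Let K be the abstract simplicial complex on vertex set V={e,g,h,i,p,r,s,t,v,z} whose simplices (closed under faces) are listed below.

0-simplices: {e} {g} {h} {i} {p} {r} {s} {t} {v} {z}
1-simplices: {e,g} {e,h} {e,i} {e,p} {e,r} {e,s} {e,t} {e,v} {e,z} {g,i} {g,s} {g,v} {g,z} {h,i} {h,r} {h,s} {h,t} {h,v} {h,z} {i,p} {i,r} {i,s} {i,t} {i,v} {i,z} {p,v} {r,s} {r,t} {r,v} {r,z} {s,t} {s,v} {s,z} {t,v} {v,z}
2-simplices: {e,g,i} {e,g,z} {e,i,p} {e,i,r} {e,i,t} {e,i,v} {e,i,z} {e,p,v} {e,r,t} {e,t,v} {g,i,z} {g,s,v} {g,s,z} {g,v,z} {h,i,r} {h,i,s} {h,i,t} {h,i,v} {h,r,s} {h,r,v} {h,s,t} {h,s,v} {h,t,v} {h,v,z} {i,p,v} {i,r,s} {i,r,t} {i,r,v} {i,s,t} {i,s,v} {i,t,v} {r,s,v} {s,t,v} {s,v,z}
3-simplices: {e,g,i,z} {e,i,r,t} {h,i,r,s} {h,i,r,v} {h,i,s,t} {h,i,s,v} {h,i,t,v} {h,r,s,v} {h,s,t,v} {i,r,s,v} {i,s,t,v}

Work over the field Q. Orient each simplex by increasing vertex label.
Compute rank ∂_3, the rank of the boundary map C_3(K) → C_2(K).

rank∂_3=9

n_0=10 n_1=35 n_2=34 n_3=11  [Q]
∂1: piv[eg,eh,ei,ep,er,es,et,ev,ez] rk=9  ker:gi,gs,gv,gz,hi,hr,hs,ht,hv,hz,ip,ir,is,it,iv,iz,pv,rs,rt,rv,rz,st,sv,sz,tv,vz
∂2: piv[egi,egz,eip,eir,eit,eiv,eiz,epv,ert,etv,gsv,gsz,gvz,hir,his,hit,hiv,hrs,hrv,hst,hsv,hvz] rk=22  ker:giz,htv,ipv,irs,irt,irv,ist,isv,itv,rsv,stv,svz
∂3: piv[egiz,eirt,hirs,hirv,hist,hisv,hitv,hrsv,hstv] rk=9  ker:irsv,istv
rk∂_3=9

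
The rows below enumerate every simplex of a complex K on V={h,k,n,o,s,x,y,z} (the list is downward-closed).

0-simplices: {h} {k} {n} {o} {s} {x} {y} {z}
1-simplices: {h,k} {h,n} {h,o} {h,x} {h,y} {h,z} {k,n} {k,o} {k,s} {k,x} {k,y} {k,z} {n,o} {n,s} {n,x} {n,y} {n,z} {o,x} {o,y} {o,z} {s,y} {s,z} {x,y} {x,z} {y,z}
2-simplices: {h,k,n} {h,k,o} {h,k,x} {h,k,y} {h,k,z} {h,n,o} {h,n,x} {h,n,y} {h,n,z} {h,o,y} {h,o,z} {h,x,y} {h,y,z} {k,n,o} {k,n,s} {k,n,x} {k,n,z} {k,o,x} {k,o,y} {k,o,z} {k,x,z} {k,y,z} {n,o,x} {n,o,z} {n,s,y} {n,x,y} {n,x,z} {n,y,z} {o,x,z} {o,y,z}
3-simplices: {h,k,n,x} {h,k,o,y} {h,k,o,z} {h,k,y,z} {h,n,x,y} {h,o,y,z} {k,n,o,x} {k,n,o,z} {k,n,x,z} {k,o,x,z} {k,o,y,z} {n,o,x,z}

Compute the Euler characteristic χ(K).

χ(K)=1

n_0=8 n_1=25 n_2=30 n_3=12
χ=+8−25+30−12=1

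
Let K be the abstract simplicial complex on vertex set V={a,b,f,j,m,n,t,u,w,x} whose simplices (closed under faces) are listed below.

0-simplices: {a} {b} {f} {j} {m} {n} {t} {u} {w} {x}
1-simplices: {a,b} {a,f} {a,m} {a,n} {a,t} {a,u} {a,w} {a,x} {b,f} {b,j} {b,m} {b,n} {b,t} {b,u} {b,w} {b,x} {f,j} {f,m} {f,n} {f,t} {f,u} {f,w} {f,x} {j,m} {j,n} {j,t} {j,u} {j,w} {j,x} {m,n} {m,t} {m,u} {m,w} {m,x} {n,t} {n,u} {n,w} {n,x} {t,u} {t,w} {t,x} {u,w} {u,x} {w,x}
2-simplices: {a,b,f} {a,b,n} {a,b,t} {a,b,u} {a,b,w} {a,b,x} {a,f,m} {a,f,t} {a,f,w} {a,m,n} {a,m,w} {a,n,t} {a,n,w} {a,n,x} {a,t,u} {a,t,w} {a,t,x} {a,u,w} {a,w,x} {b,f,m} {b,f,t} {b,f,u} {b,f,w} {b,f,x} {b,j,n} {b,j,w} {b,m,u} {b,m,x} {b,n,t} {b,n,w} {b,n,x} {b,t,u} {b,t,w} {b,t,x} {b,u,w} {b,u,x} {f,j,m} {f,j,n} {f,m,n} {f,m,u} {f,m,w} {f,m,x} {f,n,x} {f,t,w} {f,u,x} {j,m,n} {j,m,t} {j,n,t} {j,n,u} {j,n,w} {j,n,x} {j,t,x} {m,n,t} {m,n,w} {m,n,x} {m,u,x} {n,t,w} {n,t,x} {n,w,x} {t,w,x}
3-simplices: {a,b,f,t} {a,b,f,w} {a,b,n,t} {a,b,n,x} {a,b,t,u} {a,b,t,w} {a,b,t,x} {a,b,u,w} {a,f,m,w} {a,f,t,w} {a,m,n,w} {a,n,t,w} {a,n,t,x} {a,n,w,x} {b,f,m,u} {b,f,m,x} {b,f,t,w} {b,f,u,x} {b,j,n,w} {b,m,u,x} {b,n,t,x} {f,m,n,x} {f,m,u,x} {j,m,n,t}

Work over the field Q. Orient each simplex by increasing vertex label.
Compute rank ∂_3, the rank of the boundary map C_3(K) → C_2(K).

n_0=10 n_1=44 n_2=60 n_3=24  [Q]
∂1: piv[ab,af,am,an,at,au,aw,ax,bj] rk=9  ker:bf,bm,bn,bt,bu,bw,bx,fj,fm,fn,ft,fu,fw,fx,jm,jn,jt,ju,jw,jx,mn,mt,mu,mw,mx,nt,nu,nw,nx,tu,tw,tx,uw,ux,wx
∂2: piv[abf,abn,abt,abu,abw,abx,afm,aft,afw,amn,amw,ant,anw,anx,atu,atw,atx,auw,awx,bfm,bfu,bfx,bjn,bjw,bmu,bmx,bux,fjm,fjn,fmn,jmt,jnt,jnu,jnx] rk=34  ker:bft,bfw,bnt,bnw,bnx,btu,btw,btx,buw,fmu,fmw,fmx,fnx,ftw,fux,jmn,jnw,jtx,mnt,mnw,mnx,mux,ntw,ntx,nwx,twx
∂3: piv[abft,abfw,abnt,abnx,abtu,abtw,abtx,abuw,afmw,aftw,amnw,antw,antx,anwx,bfmu,bfmx,bfux,bjnw,bmux,fmnx,jmnt] rk=21  ker:bftw,bntx,fmux
rk∂_3=21

rank∂_3=21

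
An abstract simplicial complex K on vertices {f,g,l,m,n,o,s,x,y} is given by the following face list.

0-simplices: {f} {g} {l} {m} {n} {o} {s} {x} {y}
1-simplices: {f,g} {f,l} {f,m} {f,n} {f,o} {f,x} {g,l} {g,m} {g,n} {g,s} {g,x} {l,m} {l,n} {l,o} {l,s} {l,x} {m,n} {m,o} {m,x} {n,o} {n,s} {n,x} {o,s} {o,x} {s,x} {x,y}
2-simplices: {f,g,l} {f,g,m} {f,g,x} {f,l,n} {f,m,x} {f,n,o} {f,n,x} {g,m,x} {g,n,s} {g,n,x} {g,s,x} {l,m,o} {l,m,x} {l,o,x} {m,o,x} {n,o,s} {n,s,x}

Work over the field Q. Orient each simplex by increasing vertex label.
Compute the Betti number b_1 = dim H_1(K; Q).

b_1=4

n_0=9 n_1=26 n_2=17  [Q]
∂1: piv[fg,fl,fm,fn,fo,fx,gs,xy] rk=8  ker:gl,gm,gn,gx,lm,ln,lo,ls,lx,mn,mo,mx,no,ns,nx,os,ox,sx
∂2: piv[fgl,fgm,fgx,fln,fmx,fno,fnx,gns,gnx,gsx,lmo,lmx,lox,nos] rk=14  ker:gmx,mox,nsx
b_1=(26−8)−14=4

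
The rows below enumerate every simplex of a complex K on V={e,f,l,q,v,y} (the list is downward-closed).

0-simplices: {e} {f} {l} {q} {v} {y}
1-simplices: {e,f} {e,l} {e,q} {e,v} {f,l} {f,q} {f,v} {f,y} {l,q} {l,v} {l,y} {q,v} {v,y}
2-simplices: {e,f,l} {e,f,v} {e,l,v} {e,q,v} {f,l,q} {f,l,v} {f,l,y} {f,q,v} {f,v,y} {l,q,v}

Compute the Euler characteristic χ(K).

n_0=6 n_1=13 n_2=10
χ=+6−13+10=3

χ(K)=3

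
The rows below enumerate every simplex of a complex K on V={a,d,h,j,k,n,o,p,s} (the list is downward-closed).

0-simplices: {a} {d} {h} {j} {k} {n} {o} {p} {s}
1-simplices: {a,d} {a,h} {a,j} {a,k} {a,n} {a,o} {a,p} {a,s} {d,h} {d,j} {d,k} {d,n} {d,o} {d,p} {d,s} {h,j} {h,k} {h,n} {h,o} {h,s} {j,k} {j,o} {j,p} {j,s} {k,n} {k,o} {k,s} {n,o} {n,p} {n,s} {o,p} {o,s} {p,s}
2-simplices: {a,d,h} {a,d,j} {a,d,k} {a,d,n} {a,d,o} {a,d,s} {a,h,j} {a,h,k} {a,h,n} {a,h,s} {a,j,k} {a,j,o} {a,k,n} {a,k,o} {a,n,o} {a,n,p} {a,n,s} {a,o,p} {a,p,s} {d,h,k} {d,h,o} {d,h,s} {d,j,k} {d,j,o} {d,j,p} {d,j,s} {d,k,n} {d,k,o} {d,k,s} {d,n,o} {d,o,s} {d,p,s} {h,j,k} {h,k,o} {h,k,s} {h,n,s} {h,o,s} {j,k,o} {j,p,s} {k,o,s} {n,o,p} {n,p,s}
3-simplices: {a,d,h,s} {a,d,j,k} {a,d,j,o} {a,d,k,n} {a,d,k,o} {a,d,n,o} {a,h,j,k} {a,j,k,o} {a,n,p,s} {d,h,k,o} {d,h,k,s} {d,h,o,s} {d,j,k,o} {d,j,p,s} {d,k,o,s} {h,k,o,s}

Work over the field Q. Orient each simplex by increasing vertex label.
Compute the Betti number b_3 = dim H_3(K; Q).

b_3=2

n_0=9 n_1=33 n_2=42 n_3=16  [Q]
∂1: piv[ad,ah,aj,ak,an,ao,ap,as] rk=8  ker:dh,dj,dk,dn,do,dp,ds,hj,hk,hn,ho,hs,jk,jo,jp,js,kn,ko,ks,no,np,ns,op,os,ps
∂2: piv[adh,adj,adk,adn,ado,ads,ahj,ahk,ahn,ahs,ajk,ajo,akn,ako,ano,anp,ans,aop,aps,dho,djp,djs,dks,dos,dps] rk=25  ker:dhk,dhs,djk,djo,dkn,dko,dno,hjk,hko,hks,hns,hos,jko,jps,kos,nop,nps
∂3: piv[adhs,adjk,adjo,adkn,adko,adno,ahjk,ajko,anps,dhko,dhks,dhos,djps,dkos] rk=14  ker:djko,hkos
b_3=(16−14)−0=2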